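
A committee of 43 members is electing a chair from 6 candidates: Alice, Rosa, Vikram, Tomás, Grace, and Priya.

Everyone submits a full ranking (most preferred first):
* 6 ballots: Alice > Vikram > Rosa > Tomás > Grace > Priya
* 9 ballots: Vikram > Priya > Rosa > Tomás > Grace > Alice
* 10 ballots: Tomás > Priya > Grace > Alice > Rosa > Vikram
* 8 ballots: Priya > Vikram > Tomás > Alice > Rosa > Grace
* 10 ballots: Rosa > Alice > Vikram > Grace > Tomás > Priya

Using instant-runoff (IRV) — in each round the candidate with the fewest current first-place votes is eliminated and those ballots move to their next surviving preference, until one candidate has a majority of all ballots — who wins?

Round 1: Alice 6, Rosa 10, Vikram 9, Tomás 10, Grace 0, Priya 8. Grace eliminated.
Round 2: Alice 6, Rosa 10, Vikram 9, Tomás 10, Priya 8. Alice eliminated.
Round 3: Rosa 10, Vikram 15, Tomás 10, Priya 8. Priya eliminated.
Round 4: Rosa 10, Vikram 23, Tomás 10. Vikram has a majority (≥22).

Vikram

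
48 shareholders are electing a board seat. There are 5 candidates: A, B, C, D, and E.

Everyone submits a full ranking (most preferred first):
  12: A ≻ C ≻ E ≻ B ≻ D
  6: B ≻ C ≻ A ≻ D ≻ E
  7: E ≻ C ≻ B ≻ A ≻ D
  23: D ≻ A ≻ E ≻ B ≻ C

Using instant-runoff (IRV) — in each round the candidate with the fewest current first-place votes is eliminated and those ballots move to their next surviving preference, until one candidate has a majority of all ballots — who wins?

A

Round 1: A 12, B 6, C 0, D 23, E 7. C eliminated.
Round 2: A 12, B 6, D 23, E 7. B eliminated.
Round 3: A 18, D 23, E 7. E eliminated.
Round 4: A 25, D 23. A has a majority (≥25).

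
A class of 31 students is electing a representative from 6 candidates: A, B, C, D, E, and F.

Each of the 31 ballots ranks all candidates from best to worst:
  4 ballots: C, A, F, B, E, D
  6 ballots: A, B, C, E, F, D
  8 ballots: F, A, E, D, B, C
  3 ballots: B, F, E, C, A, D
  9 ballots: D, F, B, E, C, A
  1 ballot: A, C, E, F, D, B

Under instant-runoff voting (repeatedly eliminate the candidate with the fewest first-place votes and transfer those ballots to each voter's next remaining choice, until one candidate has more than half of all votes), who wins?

Round 1: A 7, B 3, C 4, D 9, E 0, F 8. E eliminated.
Round 2: A 7, B 3, C 4, D 9, F 8. B eliminated.
Round 3: A 7, C 4, D 9, F 11. C eliminated.
Round 4: A 11, D 9, F 11. D eliminated.
Round 5: A 11, F 20. F has a majority (≥16).

F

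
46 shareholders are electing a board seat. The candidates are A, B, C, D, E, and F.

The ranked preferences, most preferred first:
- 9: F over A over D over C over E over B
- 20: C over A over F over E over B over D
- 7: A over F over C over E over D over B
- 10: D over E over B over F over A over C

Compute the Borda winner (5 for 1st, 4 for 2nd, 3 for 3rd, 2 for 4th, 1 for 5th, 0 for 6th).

A: 9×4 + 20×4 + 7×5 + 10×1 = 161
B: 9×0 + 20×1 + 7×0 + 10×3 = 50
C: 9×2 + 20×5 + 7×3 + 10×0 = 139
D: 9×3 + 20×0 + 7×1 + 10×5 = 84
E: 9×1 + 20×2 + 7×2 + 10×4 = 103
F: 9×5 + 20×3 + 7×4 + 10×2 = 153

A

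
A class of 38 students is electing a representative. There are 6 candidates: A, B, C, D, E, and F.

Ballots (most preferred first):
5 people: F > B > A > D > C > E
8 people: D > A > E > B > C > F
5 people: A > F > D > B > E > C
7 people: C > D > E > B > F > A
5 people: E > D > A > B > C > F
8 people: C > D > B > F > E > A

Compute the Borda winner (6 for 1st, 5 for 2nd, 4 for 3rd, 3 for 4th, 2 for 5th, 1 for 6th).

A: 5×4 + 8×5 + 5×6 + 7×1 + 5×4 + 8×1 = 125
B: 5×5 + 8×3 + 5×3 + 7×3 + 5×3 + 8×4 = 132
C: 5×2 + 8×2 + 5×1 + 7×6 + 5×2 + 8×6 = 131
D: 5×3 + 8×6 + 5×4 + 7×5 + 5×5 + 8×5 = 183
E: 5×1 + 8×4 + 5×2 + 7×4 + 5×6 + 8×2 = 121
F: 5×6 + 8×1 + 5×5 + 7×2 + 5×1 + 8×3 = 106

D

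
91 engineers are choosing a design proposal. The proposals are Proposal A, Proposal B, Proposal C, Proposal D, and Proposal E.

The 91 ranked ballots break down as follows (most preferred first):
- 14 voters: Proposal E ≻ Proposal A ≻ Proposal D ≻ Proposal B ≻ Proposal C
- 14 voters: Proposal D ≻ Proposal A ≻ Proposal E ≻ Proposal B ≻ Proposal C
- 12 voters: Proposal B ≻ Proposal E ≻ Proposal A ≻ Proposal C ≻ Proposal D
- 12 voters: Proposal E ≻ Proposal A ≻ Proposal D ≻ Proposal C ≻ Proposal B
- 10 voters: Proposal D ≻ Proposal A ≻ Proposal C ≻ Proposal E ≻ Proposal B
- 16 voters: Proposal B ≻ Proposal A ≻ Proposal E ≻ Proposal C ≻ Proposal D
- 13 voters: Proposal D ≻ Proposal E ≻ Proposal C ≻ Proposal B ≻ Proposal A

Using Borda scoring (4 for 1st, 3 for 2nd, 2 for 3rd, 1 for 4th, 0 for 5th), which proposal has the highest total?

Proposal A: 14×3 + 14×3 + 12×2 + 12×3 + 10×3 + 16×3 + 13×0 = 222
Proposal B: 14×1 + 14×1 + 12×4 + 12×0 + 10×0 + 16×4 + 13×1 = 153
Proposal C: 14×0 + 14×0 + 12×1 + 12×1 + 10×2 + 16×1 + 13×2 = 86
Proposal D: 14×2 + 14×4 + 12×0 + 12×2 + 10×4 + 16×0 + 13×4 = 200
Proposal E: 14×4 + 14×2 + 12×3 + 12×4 + 10×1 + 16×2 + 13×3 = 249

Proposal E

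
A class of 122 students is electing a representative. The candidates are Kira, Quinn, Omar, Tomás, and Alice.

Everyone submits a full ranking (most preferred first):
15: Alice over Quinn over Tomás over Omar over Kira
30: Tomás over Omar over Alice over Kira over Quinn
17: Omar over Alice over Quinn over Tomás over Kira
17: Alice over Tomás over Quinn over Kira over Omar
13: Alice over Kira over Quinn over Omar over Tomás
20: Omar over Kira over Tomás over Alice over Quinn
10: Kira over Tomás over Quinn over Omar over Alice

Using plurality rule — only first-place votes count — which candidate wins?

First-place votes: Kira 10, Quinn 0, Omar 37, Tomás 30, Alice 45.

Alice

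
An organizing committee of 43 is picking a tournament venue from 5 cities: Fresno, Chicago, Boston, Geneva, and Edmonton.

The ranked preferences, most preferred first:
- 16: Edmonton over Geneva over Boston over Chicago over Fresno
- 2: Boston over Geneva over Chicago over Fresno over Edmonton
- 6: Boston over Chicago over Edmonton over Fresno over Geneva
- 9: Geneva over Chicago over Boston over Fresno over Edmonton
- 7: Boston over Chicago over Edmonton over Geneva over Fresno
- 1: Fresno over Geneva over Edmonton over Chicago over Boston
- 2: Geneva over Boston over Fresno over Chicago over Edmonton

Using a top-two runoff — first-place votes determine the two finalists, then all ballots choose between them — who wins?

Boston

Round 1 first-place votes: Fresno 1, Chicago 0, Boston 15, Geneva 11, Edmonton 16. Edmonton and Boston advance.
Runoff: Edmonton is ranked above Boston on 17 ballots, Boston above Edmonton on 26.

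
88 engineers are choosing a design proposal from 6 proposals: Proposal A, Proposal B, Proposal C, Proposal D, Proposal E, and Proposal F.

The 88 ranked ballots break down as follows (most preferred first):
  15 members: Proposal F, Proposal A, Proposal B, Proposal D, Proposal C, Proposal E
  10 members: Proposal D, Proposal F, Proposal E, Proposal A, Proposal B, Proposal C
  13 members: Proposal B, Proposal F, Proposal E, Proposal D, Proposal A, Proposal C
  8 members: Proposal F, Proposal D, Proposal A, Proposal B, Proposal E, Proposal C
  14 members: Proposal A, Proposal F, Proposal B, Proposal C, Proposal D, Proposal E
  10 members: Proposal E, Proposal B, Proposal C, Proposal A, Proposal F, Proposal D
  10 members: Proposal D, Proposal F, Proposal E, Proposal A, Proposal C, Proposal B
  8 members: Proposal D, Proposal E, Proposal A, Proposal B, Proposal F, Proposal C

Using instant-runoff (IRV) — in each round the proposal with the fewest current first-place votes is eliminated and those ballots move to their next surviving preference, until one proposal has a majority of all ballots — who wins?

Proposal F

Round 1: Proposal A 14, Proposal B 13, Proposal C 0, Proposal D 28, Proposal E 10, Proposal F 23. Proposal C eliminated.
Round 2: Proposal A 14, Proposal B 13, Proposal D 28, Proposal E 10, Proposal F 23. Proposal E eliminated.
Round 3: Proposal A 14, Proposal B 23, Proposal D 28, Proposal F 23. Proposal A eliminated.
Round 4: Proposal B 23, Proposal D 28, Proposal F 37. Proposal B eliminated.
Round 5: Proposal D 28, Proposal F 60. Proposal F has a majority (≥45).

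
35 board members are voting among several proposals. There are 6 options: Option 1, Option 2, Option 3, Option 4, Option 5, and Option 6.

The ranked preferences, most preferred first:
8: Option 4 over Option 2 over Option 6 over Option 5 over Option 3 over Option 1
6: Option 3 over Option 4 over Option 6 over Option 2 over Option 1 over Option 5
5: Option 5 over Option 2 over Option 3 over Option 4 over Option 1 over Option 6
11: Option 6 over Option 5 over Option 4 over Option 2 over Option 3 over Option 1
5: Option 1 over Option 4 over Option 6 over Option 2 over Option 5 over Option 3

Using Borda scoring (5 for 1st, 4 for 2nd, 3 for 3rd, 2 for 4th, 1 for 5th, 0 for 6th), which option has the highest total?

Option 4

Option 1: 8×0 + 6×1 + 5×1 + 11×0 + 5×5 = 36
Option 2: 8×4 + 6×2 + 5×4 + 11×2 + 5×2 = 96
Option 3: 8×1 + 6×5 + 5×3 + 11×1 + 5×0 = 64
Option 4: 8×5 + 6×4 + 5×2 + 11×3 + 5×4 = 127
Option 5: 8×2 + 6×0 + 5×5 + 11×4 + 5×1 = 90
Option 6: 8×3 + 6×3 + 5×0 + 11×5 + 5×3 = 112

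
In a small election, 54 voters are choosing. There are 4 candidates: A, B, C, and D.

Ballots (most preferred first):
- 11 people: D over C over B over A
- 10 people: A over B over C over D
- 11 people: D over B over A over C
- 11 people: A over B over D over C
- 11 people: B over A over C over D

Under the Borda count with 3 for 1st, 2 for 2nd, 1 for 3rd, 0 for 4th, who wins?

A: 11×0 + 10×3 + 11×1 + 11×3 + 11×2 = 96
B: 11×1 + 10×2 + 11×2 + 11×2 + 11×3 = 108
C: 11×2 + 10×1 + 11×0 + 11×0 + 11×1 = 43
D: 11×3 + 10×0 + 11×3 + 11×1 + 11×0 = 77

B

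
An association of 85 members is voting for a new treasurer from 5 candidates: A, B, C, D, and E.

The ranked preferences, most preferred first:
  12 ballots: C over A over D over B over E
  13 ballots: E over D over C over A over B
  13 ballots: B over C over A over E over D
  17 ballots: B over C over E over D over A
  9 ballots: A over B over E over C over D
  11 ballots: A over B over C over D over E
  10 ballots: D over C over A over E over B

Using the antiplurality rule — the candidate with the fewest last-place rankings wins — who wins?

Last-place votes: A 17, B 23, C 0, D 22, E 23.

C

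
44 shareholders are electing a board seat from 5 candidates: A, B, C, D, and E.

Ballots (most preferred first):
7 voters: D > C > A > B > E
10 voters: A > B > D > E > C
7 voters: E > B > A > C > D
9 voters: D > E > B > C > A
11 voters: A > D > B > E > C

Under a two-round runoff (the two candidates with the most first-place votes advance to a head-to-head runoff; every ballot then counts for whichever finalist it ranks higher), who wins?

Round 1 first-place votes: A 21, B 0, C 0, D 16, E 7. A and D advance.
Runoff: A is ranked above D on 28 ballots, D above A on 16.

A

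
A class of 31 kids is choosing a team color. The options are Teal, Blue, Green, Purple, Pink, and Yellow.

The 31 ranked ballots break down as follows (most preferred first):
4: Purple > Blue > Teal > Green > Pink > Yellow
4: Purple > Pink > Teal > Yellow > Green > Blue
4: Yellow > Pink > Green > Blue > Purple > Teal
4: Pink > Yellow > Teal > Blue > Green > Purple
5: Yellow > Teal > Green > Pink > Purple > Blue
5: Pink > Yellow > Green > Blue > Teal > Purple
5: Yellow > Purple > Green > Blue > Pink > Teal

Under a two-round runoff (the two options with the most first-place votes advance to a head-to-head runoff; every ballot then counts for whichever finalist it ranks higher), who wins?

Round 1 first-place votes: Teal 0, Blue 0, Green 0, Purple 8, Pink 9, Yellow 14. Yellow and Pink advance.
Runoff: Yellow is ranked above Pink on 14 ballots, Pink above Yellow on 17.

Pink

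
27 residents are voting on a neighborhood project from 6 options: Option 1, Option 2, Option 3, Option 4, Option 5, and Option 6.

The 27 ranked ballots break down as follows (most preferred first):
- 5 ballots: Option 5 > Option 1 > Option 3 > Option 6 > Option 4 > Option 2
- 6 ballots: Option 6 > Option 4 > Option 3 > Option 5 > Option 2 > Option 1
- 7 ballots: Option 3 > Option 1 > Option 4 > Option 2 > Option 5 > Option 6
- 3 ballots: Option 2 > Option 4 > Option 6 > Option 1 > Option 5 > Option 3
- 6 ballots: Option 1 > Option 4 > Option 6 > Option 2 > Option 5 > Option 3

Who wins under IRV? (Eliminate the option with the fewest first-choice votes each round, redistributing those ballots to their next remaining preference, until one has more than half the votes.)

Round 1: Option 1 6, Option 2 3, Option 3 7, Option 4 0, Option 5 5, Option 6 6. Option 4 eliminated.
Round 2: Option 1 6, Option 2 3, Option 3 7, Option 5 5, Option 6 6. Option 2 eliminated.
Round 3: Option 1 6, Option 3 7, Option 5 5, Option 6 9. Option 5 eliminated.
Round 4: Option 1 11, Option 3 7, Option 6 9. Option 3 eliminated.
Round 5: Option 1 18, Option 6 9. Option 1 has a majority (≥14).

Option 1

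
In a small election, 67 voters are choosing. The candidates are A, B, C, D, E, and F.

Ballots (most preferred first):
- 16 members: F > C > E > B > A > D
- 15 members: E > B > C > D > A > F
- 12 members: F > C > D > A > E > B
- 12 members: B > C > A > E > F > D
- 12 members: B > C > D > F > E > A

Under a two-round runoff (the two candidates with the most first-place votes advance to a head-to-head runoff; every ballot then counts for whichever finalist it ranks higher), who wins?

Round 1 first-place votes: A 0, B 24, C 0, D 0, E 15, F 28. F and B advance.
Runoff: F is ranked above B on 28 ballots, B above F on 39.

B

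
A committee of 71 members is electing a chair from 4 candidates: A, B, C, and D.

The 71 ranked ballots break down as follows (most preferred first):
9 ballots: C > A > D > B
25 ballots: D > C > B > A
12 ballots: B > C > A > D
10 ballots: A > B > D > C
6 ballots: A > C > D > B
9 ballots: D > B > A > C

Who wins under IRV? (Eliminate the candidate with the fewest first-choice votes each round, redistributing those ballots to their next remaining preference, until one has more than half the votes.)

Round 1: A 16, B 12, C 9, D 34. C eliminated.
Round 2: A 25, B 12, D 34. B eliminated.
Round 3: A 37, D 34. A has a majority (≥36).

A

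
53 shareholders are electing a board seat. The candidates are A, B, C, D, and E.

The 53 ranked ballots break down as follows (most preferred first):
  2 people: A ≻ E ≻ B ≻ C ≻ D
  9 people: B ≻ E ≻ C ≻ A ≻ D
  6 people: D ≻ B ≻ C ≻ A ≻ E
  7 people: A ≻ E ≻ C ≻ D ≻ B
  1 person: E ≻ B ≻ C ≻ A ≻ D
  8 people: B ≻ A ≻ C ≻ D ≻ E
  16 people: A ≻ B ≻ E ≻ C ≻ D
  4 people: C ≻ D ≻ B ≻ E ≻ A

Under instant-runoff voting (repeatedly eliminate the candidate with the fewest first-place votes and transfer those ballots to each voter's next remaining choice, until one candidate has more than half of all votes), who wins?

B

Round 1: A 25, B 17, C 4, D 6, E 1. E eliminated.
Round 2: A 25, B 18, C 4, D 6. C eliminated.
Round 3: A 25, B 18, D 10. D eliminated.
Round 4: A 25, B 28. B has a majority (≥27).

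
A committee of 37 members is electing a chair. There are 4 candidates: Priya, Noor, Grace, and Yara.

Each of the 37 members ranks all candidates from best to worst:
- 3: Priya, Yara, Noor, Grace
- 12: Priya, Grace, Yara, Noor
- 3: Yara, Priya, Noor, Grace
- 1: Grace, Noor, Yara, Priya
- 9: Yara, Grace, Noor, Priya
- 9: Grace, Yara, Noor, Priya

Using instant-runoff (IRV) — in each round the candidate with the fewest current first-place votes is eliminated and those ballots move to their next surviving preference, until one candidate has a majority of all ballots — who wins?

Round 1: Priya 15, Noor 0, Grace 10, Yara 12. Noor eliminated.
Round 2: Priya 15, Grace 10, Yara 12. Grace eliminated.
Round 3: Priya 15, Yara 22. Yara has a majority (≥19).

Yara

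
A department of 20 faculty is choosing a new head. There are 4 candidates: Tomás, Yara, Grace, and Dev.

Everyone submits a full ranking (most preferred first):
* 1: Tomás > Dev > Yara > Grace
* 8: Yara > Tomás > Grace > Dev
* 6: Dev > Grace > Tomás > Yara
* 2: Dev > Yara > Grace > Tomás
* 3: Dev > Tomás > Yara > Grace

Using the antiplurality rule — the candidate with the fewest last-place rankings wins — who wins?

Last-place votes: Tomás 2, Yara 6, Grace 4, Dev 8.

Tomás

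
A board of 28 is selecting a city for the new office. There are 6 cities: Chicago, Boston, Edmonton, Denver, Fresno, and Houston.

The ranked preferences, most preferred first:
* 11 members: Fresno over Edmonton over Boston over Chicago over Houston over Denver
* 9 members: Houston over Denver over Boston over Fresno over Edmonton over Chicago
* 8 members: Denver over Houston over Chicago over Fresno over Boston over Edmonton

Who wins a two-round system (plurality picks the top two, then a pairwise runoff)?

Houston

Round 1 first-place votes: Chicago 0, Boston 0, Edmonton 0, Denver 8, Fresno 11, Houston 9. Fresno and Houston advance.
Runoff: Fresno is ranked above Houston on 11 ballots, Houston above Fresno on 17.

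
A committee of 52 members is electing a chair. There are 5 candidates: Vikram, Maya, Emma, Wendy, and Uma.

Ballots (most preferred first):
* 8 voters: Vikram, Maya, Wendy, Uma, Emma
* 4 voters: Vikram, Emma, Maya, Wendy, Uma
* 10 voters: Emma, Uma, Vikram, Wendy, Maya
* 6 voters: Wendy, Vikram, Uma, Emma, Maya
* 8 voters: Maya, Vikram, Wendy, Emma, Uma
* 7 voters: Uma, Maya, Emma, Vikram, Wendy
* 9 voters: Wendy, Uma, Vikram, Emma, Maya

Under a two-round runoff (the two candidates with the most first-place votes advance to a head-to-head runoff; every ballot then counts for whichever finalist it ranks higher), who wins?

Vikram

Round 1 first-place votes: Vikram 12, Maya 8, Emma 10, Wendy 15, Uma 7. Wendy and Vikram advance.
Runoff: Wendy is ranked above Vikram on 15 ballots, Vikram above Wendy on 37.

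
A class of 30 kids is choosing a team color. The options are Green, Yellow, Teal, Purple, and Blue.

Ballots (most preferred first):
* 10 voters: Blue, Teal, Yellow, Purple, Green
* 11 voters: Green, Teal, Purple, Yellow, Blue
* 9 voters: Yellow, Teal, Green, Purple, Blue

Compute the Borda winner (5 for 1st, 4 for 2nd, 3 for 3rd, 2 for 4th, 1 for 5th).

Green: 10×1 + 11×5 + 9×3 = 92
Yellow: 10×3 + 11×2 + 9×5 = 97
Teal: 10×4 + 11×4 + 9×4 = 120
Purple: 10×2 + 11×3 + 9×2 = 71
Blue: 10×5 + 11×1 + 9×1 = 70

Teal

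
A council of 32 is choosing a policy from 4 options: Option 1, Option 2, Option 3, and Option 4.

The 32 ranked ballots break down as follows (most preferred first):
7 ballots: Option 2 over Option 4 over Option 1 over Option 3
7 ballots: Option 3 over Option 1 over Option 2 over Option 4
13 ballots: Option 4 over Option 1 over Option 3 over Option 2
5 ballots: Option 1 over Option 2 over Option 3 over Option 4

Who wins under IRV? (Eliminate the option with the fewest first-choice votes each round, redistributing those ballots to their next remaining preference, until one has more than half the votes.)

Option 2

Round 1: Option 1 5, Option 2 7, Option 3 7, Option 4 13. Option 1 eliminated.
Round 2: Option 2 12, Option 3 7, Option 4 13. Option 3 eliminated.
Round 3: Option 2 19, Option 4 13. Option 2 has a majority (≥17).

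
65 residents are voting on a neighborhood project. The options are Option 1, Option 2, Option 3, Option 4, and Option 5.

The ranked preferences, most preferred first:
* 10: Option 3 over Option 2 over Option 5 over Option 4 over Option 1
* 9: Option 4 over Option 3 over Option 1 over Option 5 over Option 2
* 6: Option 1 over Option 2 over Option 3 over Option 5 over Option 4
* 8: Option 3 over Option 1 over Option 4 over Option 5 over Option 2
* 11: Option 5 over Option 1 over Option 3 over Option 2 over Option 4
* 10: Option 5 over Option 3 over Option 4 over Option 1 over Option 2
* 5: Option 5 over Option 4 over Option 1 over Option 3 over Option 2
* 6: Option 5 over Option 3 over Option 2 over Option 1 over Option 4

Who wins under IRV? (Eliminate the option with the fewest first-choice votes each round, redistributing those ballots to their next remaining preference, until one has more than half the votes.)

Round 1: Option 1 6, Option 2 0, Option 3 18, Option 4 9, Option 5 32. Option 2 eliminated.
Round 2: Option 1 6, Option 3 18, Option 4 9, Option 5 32. Option 1 eliminated.
Round 3: Option 3 24, Option 4 9, Option 5 32. Option 4 eliminated.
Round 4: Option 3 33, Option 5 32. Option 3 has a majority (≥33).

Option 3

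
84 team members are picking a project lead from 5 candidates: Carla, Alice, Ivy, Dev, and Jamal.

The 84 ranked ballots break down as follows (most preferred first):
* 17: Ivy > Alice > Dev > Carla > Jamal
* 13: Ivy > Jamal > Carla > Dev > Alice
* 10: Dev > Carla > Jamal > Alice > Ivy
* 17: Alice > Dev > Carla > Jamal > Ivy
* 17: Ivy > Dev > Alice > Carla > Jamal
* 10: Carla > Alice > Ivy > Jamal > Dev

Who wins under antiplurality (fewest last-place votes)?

Last-place votes: Carla 0, Alice 13, Ivy 27, Dev 10, Jamal 34.

Carla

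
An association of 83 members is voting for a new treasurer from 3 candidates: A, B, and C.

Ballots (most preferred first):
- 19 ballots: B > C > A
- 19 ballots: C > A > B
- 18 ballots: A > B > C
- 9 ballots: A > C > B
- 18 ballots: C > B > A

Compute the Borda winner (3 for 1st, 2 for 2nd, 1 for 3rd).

C

A: 19×1 + 19×2 + 18×3 + 9×3 + 18×1 = 156
B: 19×3 + 19×1 + 18×2 + 9×1 + 18×2 = 157
C: 19×2 + 19×3 + 18×1 + 9×2 + 18×3 = 185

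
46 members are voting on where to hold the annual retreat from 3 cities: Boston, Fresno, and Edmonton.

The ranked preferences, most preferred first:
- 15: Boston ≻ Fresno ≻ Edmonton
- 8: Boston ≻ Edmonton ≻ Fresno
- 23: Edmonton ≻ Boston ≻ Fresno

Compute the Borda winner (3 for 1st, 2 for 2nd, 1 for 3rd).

Boston

Boston: 15×3 + 8×3 + 23×2 = 115
Fresno: 15×2 + 8×1 + 23×1 = 61
Edmonton: 15×1 + 8×2 + 23×3 = 100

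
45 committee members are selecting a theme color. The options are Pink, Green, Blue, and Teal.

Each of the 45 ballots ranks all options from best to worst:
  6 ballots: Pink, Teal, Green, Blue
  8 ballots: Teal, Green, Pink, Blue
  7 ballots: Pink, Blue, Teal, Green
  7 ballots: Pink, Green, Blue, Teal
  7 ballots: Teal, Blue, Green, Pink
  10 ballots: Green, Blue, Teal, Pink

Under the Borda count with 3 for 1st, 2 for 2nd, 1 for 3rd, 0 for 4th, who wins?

Pink: 6×3 + 8×1 + 7×3 + 7×3 + 7×0 + 10×0 = 68
Green: 6×1 + 8×2 + 7×0 + 7×2 + 7×1 + 10×3 = 73
Blue: 6×0 + 8×0 + 7×2 + 7×1 + 7×2 + 10×2 = 55
Teal: 6×2 + 8×3 + 7×1 + 7×0 + 7×3 + 10×1 = 74

Teal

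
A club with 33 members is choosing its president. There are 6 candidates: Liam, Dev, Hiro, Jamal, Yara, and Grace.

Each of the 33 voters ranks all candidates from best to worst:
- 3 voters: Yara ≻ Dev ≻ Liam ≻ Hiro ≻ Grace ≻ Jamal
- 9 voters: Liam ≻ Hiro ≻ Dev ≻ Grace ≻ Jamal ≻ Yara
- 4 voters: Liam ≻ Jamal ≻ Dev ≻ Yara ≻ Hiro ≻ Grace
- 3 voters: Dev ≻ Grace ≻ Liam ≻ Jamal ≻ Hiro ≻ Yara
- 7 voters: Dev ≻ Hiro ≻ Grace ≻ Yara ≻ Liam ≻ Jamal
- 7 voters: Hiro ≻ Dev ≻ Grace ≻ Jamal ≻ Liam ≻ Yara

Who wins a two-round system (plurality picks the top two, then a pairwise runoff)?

Dev

Round 1 first-place votes: Liam 13, Dev 10, Hiro 7, Jamal 0, Yara 3, Grace 0. Liam and Dev advance.
Runoff: Liam is ranked above Dev on 13 ballots, Dev above Liam on 20.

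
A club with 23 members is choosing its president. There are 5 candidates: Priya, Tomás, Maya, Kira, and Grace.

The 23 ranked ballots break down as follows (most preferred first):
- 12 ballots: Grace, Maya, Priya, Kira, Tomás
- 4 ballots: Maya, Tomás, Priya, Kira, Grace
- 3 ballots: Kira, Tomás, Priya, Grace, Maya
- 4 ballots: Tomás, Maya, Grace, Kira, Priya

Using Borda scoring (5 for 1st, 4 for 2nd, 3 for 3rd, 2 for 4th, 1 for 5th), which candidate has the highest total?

Maya

Priya: 12×3 + 4×3 + 3×3 + 4×1 = 61
Tomás: 12×1 + 4×4 + 3×4 + 4×5 = 60
Maya: 12×4 + 4×5 + 3×1 + 4×4 = 87
Kira: 12×2 + 4×2 + 3×5 + 4×2 = 55
Grace: 12×5 + 4×1 + 3×2 + 4×3 = 82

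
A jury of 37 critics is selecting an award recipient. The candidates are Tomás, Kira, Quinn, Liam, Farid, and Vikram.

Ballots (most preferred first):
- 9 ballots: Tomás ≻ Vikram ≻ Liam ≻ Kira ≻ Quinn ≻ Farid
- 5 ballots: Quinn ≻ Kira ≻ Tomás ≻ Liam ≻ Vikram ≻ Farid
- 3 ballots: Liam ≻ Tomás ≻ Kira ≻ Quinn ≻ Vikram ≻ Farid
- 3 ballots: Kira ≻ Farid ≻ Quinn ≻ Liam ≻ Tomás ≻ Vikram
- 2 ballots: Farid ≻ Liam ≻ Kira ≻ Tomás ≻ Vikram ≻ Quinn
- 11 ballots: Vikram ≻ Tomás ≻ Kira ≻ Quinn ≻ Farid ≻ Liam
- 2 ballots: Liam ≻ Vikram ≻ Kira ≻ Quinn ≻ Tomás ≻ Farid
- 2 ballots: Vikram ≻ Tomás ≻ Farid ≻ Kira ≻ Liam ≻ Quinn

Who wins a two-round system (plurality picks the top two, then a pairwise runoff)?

Tomás

Round 1 first-place votes: Tomás 9, Kira 3, Quinn 5, Liam 5, Farid 2, Vikram 13. Vikram and Tomás advance.
Runoff: Vikram is ranked above Tomás on 15 ballots, Tomás above Vikram on 22.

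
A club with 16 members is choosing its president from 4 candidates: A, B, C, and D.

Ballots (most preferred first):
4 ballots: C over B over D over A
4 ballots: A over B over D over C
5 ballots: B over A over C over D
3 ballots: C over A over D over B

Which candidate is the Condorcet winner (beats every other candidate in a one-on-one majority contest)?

B

B vs A: 9–7
B vs C: 9–7
B vs D: 13–3
B beats every other candidate.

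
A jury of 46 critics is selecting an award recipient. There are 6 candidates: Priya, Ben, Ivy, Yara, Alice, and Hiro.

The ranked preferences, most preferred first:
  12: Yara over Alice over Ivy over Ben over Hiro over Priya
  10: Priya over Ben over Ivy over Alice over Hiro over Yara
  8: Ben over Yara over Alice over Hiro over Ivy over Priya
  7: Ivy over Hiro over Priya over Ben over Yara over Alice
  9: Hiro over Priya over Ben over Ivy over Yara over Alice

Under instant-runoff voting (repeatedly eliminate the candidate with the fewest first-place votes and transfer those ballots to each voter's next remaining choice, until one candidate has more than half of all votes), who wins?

Round 1: Priya 10, Ben 8, Ivy 7, Yara 12, Alice 0, Hiro 9. Alice eliminated.
Round 2: Priya 10, Ben 8, Ivy 7, Yara 12, Hiro 9. Ivy eliminated.
Round 3: Priya 10, Ben 8, Yara 12, Hiro 16. Ben eliminated.
Round 4: Priya 10, Yara 20, Hiro 16. Priya eliminated.
Round 5: Yara 20, Hiro 26. Hiro has a majority (≥24).

Hiro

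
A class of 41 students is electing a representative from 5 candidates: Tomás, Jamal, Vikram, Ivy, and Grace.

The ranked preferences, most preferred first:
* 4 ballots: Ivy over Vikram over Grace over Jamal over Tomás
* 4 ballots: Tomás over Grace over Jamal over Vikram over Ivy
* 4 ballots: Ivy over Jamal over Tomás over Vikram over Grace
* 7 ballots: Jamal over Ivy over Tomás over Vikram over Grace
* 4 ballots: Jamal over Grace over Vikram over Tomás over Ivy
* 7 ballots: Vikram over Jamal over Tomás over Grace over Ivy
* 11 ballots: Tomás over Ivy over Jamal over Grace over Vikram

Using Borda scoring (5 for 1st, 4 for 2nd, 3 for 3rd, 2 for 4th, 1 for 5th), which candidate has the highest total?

Tomás: 4×1 + 4×5 + 4×3 + 7×3 + 4×2 + 7×3 + 11×5 = 141
Jamal: 4×2 + 4×3 + 4×4 + 7×5 + 4×5 + 7×4 + 11×3 = 152
Vikram: 4×4 + 4×2 + 4×2 + 7×2 + 4×3 + 7×5 + 11×1 = 104
Ivy: 4×5 + 4×1 + 4×5 + 7×4 + 4×1 + 7×1 + 11×4 = 127
Grace: 4×3 + 4×4 + 4×1 + 7×1 + 4×4 + 7×2 + 11×2 = 91

Jamal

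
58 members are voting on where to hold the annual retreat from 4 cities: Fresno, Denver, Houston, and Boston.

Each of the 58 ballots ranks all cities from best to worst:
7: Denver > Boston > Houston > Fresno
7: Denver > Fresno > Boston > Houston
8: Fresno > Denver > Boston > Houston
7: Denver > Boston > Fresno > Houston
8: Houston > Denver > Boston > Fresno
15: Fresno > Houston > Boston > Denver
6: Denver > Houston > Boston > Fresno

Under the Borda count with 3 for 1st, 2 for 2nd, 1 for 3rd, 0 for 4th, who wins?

Fresno: 7×0 + 7×2 + 8×3 + 7×1 + 8×0 + 15×3 + 6×0 = 90
Denver: 7×3 + 7×3 + 8×2 + 7×3 + 8×2 + 15×0 + 6×3 = 113
Houston: 7×1 + 7×0 + 8×0 + 7×0 + 8×3 + 15×2 + 6×2 = 73
Boston: 7×2 + 7×1 + 8×1 + 7×2 + 8×1 + 15×1 + 6×1 = 72

Denver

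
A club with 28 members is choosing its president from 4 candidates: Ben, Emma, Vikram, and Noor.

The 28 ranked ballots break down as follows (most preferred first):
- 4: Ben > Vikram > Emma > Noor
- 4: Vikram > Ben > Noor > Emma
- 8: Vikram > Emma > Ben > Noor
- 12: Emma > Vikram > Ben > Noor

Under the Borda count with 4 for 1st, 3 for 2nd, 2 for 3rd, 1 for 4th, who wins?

Vikram

Ben: 4×4 + 4×3 + 8×2 + 12×2 = 68
Emma: 4×2 + 4×1 + 8×3 + 12×4 = 84
Vikram: 4×3 + 4×4 + 8×4 + 12×3 = 96
Noor: 4×1 + 4×2 + 8×1 + 12×1 = 32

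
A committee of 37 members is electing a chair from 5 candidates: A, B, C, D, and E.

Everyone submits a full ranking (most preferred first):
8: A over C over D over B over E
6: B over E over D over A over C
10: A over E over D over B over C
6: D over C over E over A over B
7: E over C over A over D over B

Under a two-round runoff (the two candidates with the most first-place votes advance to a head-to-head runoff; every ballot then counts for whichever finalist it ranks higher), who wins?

Round 1 first-place votes: A 18, B 6, C 0, D 6, E 7. A and E advance.
Runoff: A is ranked above E on 18 ballots, E above A on 19.

E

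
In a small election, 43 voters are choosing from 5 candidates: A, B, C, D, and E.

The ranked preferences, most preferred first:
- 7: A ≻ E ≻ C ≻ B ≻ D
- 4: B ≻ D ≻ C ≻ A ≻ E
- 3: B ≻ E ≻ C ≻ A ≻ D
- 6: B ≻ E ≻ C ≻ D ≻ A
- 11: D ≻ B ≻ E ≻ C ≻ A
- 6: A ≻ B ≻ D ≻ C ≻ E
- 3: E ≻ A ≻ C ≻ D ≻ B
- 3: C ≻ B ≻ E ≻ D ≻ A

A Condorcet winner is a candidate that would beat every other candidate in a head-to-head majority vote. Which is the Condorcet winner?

B vs A: 27–16
B vs C: 30–13
B vs D: 29–14
B vs E: 33–10
B beats every other candidate.

B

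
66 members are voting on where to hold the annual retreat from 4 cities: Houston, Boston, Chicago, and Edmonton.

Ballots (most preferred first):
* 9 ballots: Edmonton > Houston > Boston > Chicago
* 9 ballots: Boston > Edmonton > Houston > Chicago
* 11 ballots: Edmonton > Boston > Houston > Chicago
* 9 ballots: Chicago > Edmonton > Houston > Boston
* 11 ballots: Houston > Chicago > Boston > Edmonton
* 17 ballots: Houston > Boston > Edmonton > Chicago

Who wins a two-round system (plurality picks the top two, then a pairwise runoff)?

Edmonton

Round 1 first-place votes: Houston 28, Boston 9, Chicago 9, Edmonton 20. Houston and Edmonton advance.
Runoff: Houston is ranked above Edmonton on 28 ballots, Edmonton above Houston on 38.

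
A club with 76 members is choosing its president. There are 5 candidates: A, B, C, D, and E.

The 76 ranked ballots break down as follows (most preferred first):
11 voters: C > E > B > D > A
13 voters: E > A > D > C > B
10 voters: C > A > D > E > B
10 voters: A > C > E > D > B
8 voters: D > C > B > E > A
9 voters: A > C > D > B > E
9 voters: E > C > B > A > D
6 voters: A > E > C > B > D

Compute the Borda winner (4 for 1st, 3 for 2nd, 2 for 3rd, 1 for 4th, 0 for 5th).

A: 11×0 + 13×3 + 10×3 + 10×4 + 8×0 + 9×4 + 9×1 + 6×4 = 178
B: 11×2 + 13×0 + 10×0 + 10×0 + 8×2 + 9×1 + 9×2 + 6×1 = 71
C: 11×4 + 13×1 + 10×4 + 10×3 + 8×3 + 9×3 + 9×3 + 6×2 = 217
D: 11×1 + 13×2 + 10×2 + 10×1 + 8×4 + 9×2 + 9×0 + 6×0 = 117
E: 11×3 + 13×4 + 10×1 + 10×2 + 8×1 + 9×0 + 9×4 + 6×3 = 177

C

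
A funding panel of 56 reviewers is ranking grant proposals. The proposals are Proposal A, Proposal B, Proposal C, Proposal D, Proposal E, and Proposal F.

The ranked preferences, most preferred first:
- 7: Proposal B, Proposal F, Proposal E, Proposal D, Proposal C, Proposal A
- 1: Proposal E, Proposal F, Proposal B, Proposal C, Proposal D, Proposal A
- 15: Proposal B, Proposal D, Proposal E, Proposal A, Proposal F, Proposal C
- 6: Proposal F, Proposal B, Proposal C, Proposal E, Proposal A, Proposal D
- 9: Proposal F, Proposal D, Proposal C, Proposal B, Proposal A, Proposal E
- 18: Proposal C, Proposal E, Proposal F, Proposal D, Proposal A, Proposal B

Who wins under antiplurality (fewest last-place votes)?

Last-place votes: Proposal A 8, Proposal B 18, Proposal C 15, Proposal D 6, Proposal E 9, Proposal F 0.

Proposal F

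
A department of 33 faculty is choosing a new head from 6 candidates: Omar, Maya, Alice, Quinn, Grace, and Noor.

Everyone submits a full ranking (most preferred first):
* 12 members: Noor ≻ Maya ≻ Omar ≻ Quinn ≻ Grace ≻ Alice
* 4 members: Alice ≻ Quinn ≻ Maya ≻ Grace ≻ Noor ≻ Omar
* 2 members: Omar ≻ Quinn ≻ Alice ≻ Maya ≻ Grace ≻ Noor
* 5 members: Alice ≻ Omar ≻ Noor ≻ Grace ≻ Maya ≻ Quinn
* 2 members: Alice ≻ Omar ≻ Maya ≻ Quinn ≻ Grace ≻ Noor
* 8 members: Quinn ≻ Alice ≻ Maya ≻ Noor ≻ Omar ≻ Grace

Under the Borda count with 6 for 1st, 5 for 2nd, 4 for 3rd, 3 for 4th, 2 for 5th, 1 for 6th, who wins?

Maya

Omar: 12×4 + 4×1 + 2×6 + 5×5 + 2×5 + 8×2 = 115
Maya: 12×5 + 4×4 + 2×3 + 5×2 + 2×4 + 8×4 = 132
Alice: 12×1 + 4×6 + 2×4 + 5×6 + 2×6 + 8×5 = 126
Quinn: 12×3 + 4×5 + 2×5 + 5×1 + 2×3 + 8×6 = 125
Grace: 12×2 + 4×3 + 2×2 + 5×3 + 2×2 + 8×1 = 67
Noor: 12×6 + 4×2 + 2×1 + 5×4 + 2×1 + 8×3 = 128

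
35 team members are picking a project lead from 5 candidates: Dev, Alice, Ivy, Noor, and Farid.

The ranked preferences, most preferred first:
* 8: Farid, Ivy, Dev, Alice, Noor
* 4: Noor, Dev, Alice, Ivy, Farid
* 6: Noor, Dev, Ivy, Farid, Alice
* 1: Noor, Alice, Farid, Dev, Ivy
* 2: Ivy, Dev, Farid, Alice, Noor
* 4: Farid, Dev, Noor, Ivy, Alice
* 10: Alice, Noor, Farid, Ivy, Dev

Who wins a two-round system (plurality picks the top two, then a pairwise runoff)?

Round 1 first-place votes: Dev 0, Alice 10, Ivy 2, Noor 11, Farid 12. Farid and Noor advance.
Runoff: Farid is ranked above Noor on 14 ballots, Noor above Farid on 21.

Noor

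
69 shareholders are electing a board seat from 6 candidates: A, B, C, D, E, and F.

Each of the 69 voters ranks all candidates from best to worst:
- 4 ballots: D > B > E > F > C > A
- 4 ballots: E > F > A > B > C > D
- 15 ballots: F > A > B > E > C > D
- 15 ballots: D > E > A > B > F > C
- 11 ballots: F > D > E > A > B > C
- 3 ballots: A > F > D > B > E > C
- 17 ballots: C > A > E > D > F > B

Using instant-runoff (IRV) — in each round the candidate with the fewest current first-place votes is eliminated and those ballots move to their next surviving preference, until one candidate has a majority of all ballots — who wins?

D

Round 1: A 3, B 0, C 17, D 19, E 4, F 26. B eliminated.
Round 2: A 3, C 17, D 19, E 4, F 26. A eliminated.
Round 3: C 17, D 19, E 4, F 29. E eliminated.
Round 4: C 17, D 19, F 33. C eliminated.
Round 5: D 36, F 33. D has a majority (≥35).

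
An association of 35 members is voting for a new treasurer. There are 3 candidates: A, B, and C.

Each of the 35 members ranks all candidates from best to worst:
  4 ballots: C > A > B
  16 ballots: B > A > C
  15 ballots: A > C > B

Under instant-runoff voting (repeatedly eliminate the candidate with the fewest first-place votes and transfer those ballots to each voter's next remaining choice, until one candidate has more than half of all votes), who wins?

A

Round 1: A 15, B 16, C 4. C eliminated.
Round 2: A 19, B 16. A has a majority (≥18).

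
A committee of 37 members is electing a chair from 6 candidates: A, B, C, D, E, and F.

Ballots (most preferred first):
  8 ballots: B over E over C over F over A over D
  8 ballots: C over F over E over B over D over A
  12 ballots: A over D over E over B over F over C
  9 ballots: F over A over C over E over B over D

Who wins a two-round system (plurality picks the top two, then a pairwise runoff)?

Round 1 first-place votes: A 12, B 8, C 8, D 0, E 0, F 9. A and F advance.
Runoff: A is ranked above F on 12 ballots, F above A on 25.

F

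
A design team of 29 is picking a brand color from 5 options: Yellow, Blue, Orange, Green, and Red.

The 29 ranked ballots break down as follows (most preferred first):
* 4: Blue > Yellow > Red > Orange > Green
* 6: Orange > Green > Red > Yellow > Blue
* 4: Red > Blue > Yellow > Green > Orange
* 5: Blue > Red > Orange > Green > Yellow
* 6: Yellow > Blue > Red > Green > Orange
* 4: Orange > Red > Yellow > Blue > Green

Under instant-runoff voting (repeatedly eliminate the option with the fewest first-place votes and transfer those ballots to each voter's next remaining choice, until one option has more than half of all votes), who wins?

Blue

Round 1: Yellow 6, Blue 9, Orange 10, Green 0, Red 4. Green eliminated.
Round 2: Yellow 6, Blue 9, Orange 10, Red 4. Red eliminated.
Round 3: Yellow 6, Blue 13, Orange 10. Yellow eliminated.
Round 4: Blue 19, Orange 10. Blue has a majority (≥15).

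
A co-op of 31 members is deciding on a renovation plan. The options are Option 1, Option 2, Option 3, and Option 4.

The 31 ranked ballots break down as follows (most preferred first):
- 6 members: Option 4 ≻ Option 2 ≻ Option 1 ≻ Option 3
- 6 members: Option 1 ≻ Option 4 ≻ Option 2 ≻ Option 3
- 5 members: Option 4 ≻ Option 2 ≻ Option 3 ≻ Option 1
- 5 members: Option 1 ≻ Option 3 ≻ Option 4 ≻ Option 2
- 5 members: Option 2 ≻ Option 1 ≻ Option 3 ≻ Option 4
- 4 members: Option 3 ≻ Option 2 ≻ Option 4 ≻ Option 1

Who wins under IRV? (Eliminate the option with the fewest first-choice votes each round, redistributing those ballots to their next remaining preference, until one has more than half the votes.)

Round 1: Option 1 11, Option 2 5, Option 3 4, Option 4 11. Option 3 eliminated.
Round 2: Option 1 11, Option 2 9, Option 4 11. Option 2 eliminated.
Round 3: Option 1 16, Option 4 15. Option 1 has a majority (≥16).

Option 1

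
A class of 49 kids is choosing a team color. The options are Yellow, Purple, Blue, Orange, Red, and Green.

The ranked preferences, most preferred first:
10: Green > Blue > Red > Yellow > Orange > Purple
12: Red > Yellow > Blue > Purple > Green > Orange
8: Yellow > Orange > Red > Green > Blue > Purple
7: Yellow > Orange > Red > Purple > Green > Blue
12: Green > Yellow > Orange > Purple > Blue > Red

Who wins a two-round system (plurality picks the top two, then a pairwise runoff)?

Yellow

Round 1 first-place votes: Yellow 15, Purple 0, Blue 0, Orange 0, Red 12, Green 22. Green and Yellow advance.
Runoff: Green is ranked above Yellow on 22 ballots, Yellow above Green on 27.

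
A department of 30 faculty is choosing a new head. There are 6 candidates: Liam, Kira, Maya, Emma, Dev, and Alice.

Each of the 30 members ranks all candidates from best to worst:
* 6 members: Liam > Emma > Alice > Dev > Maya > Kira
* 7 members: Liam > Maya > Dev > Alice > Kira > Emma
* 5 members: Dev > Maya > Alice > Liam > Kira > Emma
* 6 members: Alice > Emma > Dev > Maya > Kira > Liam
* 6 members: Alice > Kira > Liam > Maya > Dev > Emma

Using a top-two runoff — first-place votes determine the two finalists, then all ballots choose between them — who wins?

Round 1 first-place votes: Liam 13, Kira 0, Maya 0, Emma 0, Dev 5, Alice 12. Liam and Alice advance.
Runoff: Liam is ranked above Alice on 13 ballots, Alice above Liam on 17.

Alice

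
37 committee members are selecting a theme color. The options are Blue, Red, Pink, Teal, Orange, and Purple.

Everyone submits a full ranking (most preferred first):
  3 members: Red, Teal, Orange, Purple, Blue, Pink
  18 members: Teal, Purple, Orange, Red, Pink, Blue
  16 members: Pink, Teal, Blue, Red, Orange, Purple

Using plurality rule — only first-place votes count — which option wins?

First-place votes: Blue 0, Red 3, Pink 16, Teal 18, Orange 0, Purple 0.

Teal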